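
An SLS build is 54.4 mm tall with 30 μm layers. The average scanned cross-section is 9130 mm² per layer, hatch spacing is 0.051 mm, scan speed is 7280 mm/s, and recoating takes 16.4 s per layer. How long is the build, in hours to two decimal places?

20.65 hours

Layers = ⌈54.4/0.03⌉ = 1814.
Scan path per layer: 9130 / 0.051 → 179019.6 mm.
Per-layer scan time = 179019.6 / 7280 = 24.5906 s.
Per-layer time: 24.5906 + 16.4 → 40.9906 s.
Total: 1814 × 40.9906 s = 74356.9484 s → 20.65 hours.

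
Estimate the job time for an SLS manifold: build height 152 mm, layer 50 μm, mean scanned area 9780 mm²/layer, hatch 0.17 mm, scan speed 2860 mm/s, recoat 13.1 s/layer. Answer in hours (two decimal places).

28.05 hours

Layers = ⌈152/0.05⌉ = 3040.
Hatch length per layer = 9780 / 0.17, so 57529.4 mm.
Scan time per layer = 57529.4 / 2860, so 20.1152 s.
Time per layer = 20.1152 + 13.1, so 33.2152 s.
3040 layers × 33.2152 s/layer = 100974.208 s, i.e. 28.05 hours.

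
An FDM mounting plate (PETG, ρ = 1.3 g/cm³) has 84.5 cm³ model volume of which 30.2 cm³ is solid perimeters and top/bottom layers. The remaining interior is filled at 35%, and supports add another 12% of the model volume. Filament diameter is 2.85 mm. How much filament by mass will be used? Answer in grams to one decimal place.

Infill region: 84.5 − 30.2 → 54.3 cm³.
Deposited infill = 0.35 × 54.3 = 19.005 cm³.
Support = 0.12 × 84.5, so 10.14 cm³.
Total printed volume: 30.2 + 19.005 + 10.14 → 59.345 cm³.
Mass = 59.345 × 1.3 = 77.1485 g.

77.1 g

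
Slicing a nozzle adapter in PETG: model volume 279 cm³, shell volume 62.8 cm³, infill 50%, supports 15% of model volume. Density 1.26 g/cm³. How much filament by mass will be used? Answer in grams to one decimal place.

268.1 g

Interior volume = 279 − 62.8 = 216.2 cm³.
Infill deposited = 0.50 × 216.2, so 108.1 cm³.
Support: 0.15 × 279 → 41.85 cm³.
Total printed volume: 62.8 + 108.1 + 41.85 → 212.75 cm³.
Mass = 212.75 × 1.26 = 268.065 g.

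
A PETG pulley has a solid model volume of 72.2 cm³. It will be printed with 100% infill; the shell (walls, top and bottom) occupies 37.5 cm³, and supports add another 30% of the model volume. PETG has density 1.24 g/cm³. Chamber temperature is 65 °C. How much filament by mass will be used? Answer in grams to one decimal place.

Interior volume = 72.2 − 37.5, so 34.7 cm³.
Deposited infill: 1.00 × 34.7 → 34.7 cm³.
Support = 0.30 × 72.2, so 21.66 cm³.
Total printed volume = 37.5 + 34.7 + 21.66 = 93.86 cm³.
Mass = 93.86 × 1.24, so 116.3864 g.

116.4 g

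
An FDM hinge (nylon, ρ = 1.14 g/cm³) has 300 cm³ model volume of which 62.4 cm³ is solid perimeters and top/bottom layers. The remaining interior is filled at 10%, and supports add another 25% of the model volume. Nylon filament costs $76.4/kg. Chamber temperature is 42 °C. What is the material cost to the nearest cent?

$14.04

Interior volume = 300 − 62.4 = 237.6 cm³.
Infill volume: 0.10 × 237.6 → 23.76 cm³.
Support = 0.25 × 300 = 75 cm³.
Deposited volume = 62.4 + 23.76 + 75 = 161.16 cm³.
Mass = 161.16 × 1.14 = 183.7224 g.
At $76.4/kg: 183.7224/1000 × 76.4 = $14.04.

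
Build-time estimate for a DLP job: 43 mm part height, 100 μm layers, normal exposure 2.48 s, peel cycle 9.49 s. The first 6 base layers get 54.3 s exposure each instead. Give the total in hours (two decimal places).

Number of layers: 43 / 0.1 → 430 (rounded up).
Bottom layers = 6 × (54.3 + 9.49), so 382.74 s.
Remaining layers: 424 × (2.48 + 9.49) → 5075.28 s.
Total = 382.74 + 5075.28 = 5458.02 s = 1.52 hours.

1.52 hours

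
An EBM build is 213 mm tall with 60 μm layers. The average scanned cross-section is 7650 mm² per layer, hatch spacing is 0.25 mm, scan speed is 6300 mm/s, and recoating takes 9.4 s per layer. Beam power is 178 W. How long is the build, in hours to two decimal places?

Layer count = ceil(213 / 0.06) = 3550.
Per-layer scan distance: 7650 / 0.25 → 30600 mm.
Scan time per layer: 30600 / 6300 → 4.8571 s.
Layer cycle: 4.8571 + 9.4 → 14.2571 s.
3550 layers × 14.2571 s/layer = 50612.705 s, i.e. 14.06 hours.

14.06 hours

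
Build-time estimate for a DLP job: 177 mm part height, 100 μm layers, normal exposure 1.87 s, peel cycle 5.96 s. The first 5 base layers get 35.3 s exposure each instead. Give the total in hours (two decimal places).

Layers = ⌈177/0.1⌉ = 1770.
Base layers = 5 × (35.3 + 5.96), so 206.3 s.
Normal layers = 1765 × (1.87 + 5.96) = 13819.95 s.
Total = 206.3 + 13819.95 = 14026.25 s = 3.90 hours.

3.90 hours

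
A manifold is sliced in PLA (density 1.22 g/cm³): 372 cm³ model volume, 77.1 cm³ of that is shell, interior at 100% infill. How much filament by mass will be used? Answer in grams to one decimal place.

453.8 g

Infill region: 372 − 77.1 → 294.9 cm³.
Infill volume = 1.00 × 294.9, so 294.9 cm³.
Total extruded: 77.1 + 294.9 → 372 cm³.
Mass = 372 × 1.22 = 453.84 g.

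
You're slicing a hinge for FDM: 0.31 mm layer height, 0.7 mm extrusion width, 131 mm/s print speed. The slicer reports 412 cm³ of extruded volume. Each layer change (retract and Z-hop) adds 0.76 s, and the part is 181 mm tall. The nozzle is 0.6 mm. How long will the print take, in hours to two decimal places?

Line area = 0.31 × 0.7 = 0.217 mm².
Total extruded path = 412000/0.217 = 1898617.5 mm.
Print-move time: 1898617.5 / 131 → 14493.3 s.
Layer count = ceil(181 / 0.31) = 584.
Layer-change overhead: 584 × 0.76 → 443.84 s.
Total = 14493.3 + 443.84 = 14937.14 s = 4.15 hours.

4.15 hours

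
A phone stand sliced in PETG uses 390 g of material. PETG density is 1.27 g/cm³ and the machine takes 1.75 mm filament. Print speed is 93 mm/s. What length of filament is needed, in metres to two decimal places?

127.67 m

Extruded volume: 390/1.27 = 307.0866 cm³ (307086.6 mm³).
Cross-section of 1.75 mm filament: π·(1.75/2)² = 2.4053 mm².
Length = 307086.6 / 2.4053 = 127670.81 mm = 127.67 m.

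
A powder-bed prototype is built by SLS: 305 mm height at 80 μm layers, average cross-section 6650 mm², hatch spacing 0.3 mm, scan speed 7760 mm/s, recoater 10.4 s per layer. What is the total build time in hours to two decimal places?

Layers = ⌈305/0.08⌉ = 3813.
Hatch length per layer: 6650 / 0.3 → 22166.7 mm.
Laser time per layer: 22166.7 / 7760 → 2.8565 s.
Per-layer time = 2.8565 + 10.4 = 13.2565 s.
Build time = 3813 × 13.2565 = 50547.0345 s = 14.04 hours.

14.04 hours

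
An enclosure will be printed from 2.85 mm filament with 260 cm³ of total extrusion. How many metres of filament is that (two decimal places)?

40.76 m

A = π r² = π × 1.425² = 6.3794 mm².
L = 260000 mm³ / 6.3794 mm² = 40756.18 mm, i.e. 40.76 m.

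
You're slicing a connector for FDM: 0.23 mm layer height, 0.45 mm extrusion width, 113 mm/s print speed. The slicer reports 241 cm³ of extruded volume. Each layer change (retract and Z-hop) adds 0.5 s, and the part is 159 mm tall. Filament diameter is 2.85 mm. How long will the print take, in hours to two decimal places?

Bead cross-section = 0.23 × 0.45 = 0.1035 mm².
Total extruded path = 241000/0.1035 = 2328502.4 mm.
Time extruding = 2328502.4 / 113, so 20606.2 s.
Layers = ⌈159/0.23⌉ = 692.
Layer-change overhead = 692 × 0.5 = 346 s.
Altogether 20606.2 + 346 = 20952.2 s, i.e. 5.82 hours.

5.82 hours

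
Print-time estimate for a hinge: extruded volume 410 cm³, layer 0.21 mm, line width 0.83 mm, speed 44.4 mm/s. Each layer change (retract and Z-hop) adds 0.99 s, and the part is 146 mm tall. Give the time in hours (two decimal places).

14.91 hours

Extrusion cross-section: 0.21 × 0.83 → 0.1743 mm².
Total extruded path = 410000/0.1743 = 2352266.2 mm.
Extrusion time = 2352266.2 / 44.4, so 52979 s.
Number of layers: 146 / 0.21 → 696 (rounded up).
Z-hop total: 696 × 0.99 → 689.04 s.
Altogether 52979 + 689.04 = 53668.04 s, i.e. 14.91 hours.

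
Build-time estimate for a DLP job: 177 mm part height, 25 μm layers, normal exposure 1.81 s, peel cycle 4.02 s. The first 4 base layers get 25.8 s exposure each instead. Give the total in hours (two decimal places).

11.49 hours

Number of layers: 177 / 0.025 → 7080 (rounded up).
Bottom layers = 4 × (25.8 + 4.02) = 119.28 s.
Regular layers: 7076 × (1.81 + 4.02) → 41253.08 s.
Sum: 119.28 + 41253.08 = 41372.36 s → 11.49 hours.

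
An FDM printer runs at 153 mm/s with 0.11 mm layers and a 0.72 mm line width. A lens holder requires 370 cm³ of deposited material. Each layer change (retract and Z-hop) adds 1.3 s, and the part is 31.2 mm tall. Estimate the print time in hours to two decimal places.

8.58 hours

Line area = 0.11 × 0.72, so 0.0792 mm².
Path length: 370000 mm³ / 0.0792 mm² → 4671717.2 mm.
Extrusion time = 4671717.2 / 153 = 30534.1 s.
Layers = ⌈31.2/0.11⌉ = 284.
Non-print overhead: 284 × 1.3 → 369.2 s.
Altogether 30534.1 + 369.2 = 30903.3 s, i.e. 8.58 hours.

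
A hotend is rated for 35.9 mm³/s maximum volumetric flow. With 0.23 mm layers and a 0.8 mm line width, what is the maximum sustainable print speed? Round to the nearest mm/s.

A: 0.23 × 0.8 → 0.184 mm².
v_max = Q/A = 35.9/0.184 = 195.11 mm/s → 195 mm/s.

195 mm/s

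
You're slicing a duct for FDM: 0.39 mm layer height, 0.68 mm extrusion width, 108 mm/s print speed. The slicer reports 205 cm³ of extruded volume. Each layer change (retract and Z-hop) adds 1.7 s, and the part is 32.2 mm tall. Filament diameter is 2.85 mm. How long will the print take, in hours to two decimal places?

2.03 hours

Line area = 0.39 × 0.68, so 0.2652 mm².
Total extruded path = 205000/0.2652 = 773001.5 mm.
Print-move time = 773001.5 / 108 = 7157.4 s.
Number of layers: 32.2 / 0.39 → 83 (rounded up).
Z-hop total: 83 × 1.7 → 141.1 s.
Total = 7157.4 + 141.1 = 7298.5 s = 2.03 hours.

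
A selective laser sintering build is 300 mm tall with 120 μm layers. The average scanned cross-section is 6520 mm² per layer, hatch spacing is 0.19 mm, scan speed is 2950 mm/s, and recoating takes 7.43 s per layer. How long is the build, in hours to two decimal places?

13.24 hours

Number of layers: 300 / 0.12 → 2500 (rounded up).
Per-layer scan distance: 6520 / 0.19 → 34315.8 mm.
Per-layer scan time = 34315.8 / 2950 = 11.6325 s.
Per-layer time = 11.6325 + 7.43, so 19.0625 s.
2500 layers × 19.0625 s/layer = 47656.25 s, i.e. 13.24 hours.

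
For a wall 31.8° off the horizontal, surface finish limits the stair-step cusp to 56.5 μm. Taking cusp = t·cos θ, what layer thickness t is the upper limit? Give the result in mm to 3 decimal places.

0.066 mm

cos(31.8°) = 0.8499; t_max = 0.0565/0.8499 = 0.066 mm.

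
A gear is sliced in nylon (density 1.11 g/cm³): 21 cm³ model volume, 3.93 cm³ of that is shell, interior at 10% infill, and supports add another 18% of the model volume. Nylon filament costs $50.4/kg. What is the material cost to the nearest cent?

Interior volume: 21 − 3.93 → 17.07 cm³.
Deposited infill: 0.10 × 17.07 → 1.707 cm³.
Support = 0.18 × 21 = 3.78 cm³.
Total extruded = 3.93 + 1.707 + 3.78 = 9.417 cm³.
Mass = 9.417 × 1.11, so 10.45287 g.
Cost = 10.45287 g / 1000 × $50.4/kg = $0.53.

$0.53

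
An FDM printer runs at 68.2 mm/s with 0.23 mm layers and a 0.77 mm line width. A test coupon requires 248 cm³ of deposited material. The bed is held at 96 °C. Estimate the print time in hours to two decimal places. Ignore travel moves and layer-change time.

Extrusion cross-section: 0.23 × 0.77 → 0.1771 mm².
Total extruded path = 248000/0.1771 = 1400338.8 mm.
Extrusion time: 1400338.8 / 68.2 → 20532.8 s.
20532.8 s = 5.70 hours.

5.70 hours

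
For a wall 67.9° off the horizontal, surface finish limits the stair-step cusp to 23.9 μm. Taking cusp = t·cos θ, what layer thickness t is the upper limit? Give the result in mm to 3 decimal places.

0.064 mm

cos(67.9°) = 0.3762; t_max = 0.0239/0.3762 = 0.064 mm.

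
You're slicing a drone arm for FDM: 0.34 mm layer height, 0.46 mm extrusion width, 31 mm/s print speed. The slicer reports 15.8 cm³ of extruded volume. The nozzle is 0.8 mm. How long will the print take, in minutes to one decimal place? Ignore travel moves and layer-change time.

Bead cross-section = 0.34 × 0.46, so 0.1564 mm².
Path length: 15800 mm³ / 0.1564 mm² → 101023 mm.
Print-move time = 101023 / 31 = 3258.8 s.
Converting: 3258.8 s = 54.3 minutes.

54.3 minutes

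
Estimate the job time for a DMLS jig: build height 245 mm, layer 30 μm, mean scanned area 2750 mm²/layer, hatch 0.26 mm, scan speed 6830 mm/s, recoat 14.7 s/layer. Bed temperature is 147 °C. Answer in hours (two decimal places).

36.86 hours

Layers = ⌈245/0.03⌉ = 8167.
Hatch length per layer = 2750 / 0.26 = 10576.9 mm.
Laser time per layer: 10576.9 / 6830 → 1.5486 s.
Time per layer = 1.5486 + 14.7 = 16.2486 s.
8167 layers × 16.2486 s/layer = 132702.3162 s, i.e. 36.86 hours.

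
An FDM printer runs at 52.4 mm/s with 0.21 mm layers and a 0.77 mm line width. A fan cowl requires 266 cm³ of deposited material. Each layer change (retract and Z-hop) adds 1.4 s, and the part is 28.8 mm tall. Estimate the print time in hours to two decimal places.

Bead cross-section = 0.21 × 0.77, so 0.1617 mm².
Total extruded path = 266000/0.1617 = 1645021.6 mm.
Extrusion time = 1645021.6 / 52.4 = 31393.5 s.
Layer count = ceil(28.8 / 0.21) = 138.
Layer-change overhead = 138 × 1.4 = 193.2 s.
Altogether 31393.5 + 193.2 = 31586.7 s, i.e. 8.77 hours.

8.77 hours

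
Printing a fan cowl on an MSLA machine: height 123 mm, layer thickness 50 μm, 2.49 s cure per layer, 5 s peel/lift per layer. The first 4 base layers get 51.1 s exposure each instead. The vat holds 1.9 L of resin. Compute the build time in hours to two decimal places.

Layer count = ceil(123 / 0.05) = 2460.
Burn-in layers: 4 × (51.1 + 5) → 224.4 s.
Regular layers = 2456 × (2.49 + 5), so 18395.44 s.
Total = 224.4 + 18395.44 = 18619.84 s = 5.17 hours.

5.17 hours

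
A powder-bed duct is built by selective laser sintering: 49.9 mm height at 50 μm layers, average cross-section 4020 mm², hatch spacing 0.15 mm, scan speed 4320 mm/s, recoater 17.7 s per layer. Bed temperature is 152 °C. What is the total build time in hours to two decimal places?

6.63 hours

Layer count = ceil(49.9 / 0.05) = 998.
Scan path per layer = 4020 / 0.15 = 26800 mm.
Laser time per layer: 26800 / 4320 → 6.2037 s.
Per-layer time = 6.2037 + 17.7, so 23.9037 s.
Build time = 998 × 23.9037 = 23855.8926 s = 6.63 hours.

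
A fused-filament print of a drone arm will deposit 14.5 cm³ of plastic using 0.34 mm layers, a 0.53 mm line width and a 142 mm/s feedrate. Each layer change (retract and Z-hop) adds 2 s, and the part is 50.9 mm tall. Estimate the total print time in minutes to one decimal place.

14.4 minutes

Bead cross-section: 0.34 × 0.53 → 0.1802 mm².
Toolpath length = 14.5 cm³ / 0.1802 mm² = 14500 / 0.1802 = 80466.1 mm.
Print-move time = 80466.1 / 142, so 566.7 s.
Number of layers: 50.9 / 0.34 → 150 (rounded up).
Z-hop total: 150 × 2 → 300 s.
Total = 566.7 + 300 = 866.7 s = 14.4 minutes.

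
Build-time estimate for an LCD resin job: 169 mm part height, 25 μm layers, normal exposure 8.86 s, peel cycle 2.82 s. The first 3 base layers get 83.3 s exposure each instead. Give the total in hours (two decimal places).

21.99 hours

Number of layers: 169 / 0.025 → 6760 (rounded up).
Bottom layers = 3 × (83.3 + 2.82), so 258.36 s.
Remaining layers: 6757 × (8.86 + 2.82) → 78921.76 s.
Sum: 258.36 + 78921.76 = 79180.12 s → 21.99 hours.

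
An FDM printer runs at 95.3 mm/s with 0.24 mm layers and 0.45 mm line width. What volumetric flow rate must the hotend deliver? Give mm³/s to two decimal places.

10.29

Extrusion cross-section = 0.24 × 0.45 = 0.108 mm².
Q = v·A = 95.3 × 0.108 = 10.29 mm³/s.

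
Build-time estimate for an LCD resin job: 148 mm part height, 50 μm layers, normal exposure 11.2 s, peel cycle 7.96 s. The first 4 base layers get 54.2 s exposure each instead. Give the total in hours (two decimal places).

15.80 hours

Number of layers: 148 / 0.05 → 2960 (rounded up).
Burn-in layers = 4 × (54.2 + 7.96) = 248.64 s.
Normal layers: 2956 × (11.2 + 7.96) → 56636.96 s.
Total = 248.64 + 56636.96 = 56885.6 s = 15.80 hours.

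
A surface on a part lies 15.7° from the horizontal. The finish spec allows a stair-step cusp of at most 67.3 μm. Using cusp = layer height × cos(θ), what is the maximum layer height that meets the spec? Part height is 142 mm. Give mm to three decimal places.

Layer height = cusp / cos(15.7°) = 0.0673 / 0.9627 = 0.070 mm.

0.070 mm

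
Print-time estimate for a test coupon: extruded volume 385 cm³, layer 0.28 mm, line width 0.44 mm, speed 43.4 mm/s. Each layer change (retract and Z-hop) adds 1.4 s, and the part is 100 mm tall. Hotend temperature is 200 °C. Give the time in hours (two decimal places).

20.14 hours

Bead cross-section = 0.28 × 0.44 = 0.1232 mm².
Total extruded path = 385000/0.1232 = 3125000 mm.
Time extruding = 3125000 / 43.4, so 72004.6 s.
Number of layers: 100 / 0.28 → 358 (rounded up).
Non-print overhead = 358 × 1.4 = 501.2 s.
Altogether 72004.6 + 501.2 = 72505.8 s, i.e. 20.14 hours.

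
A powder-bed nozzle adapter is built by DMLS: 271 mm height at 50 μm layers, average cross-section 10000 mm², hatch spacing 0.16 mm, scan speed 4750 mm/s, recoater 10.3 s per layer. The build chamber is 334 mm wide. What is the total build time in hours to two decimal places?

35.32 hours

Layer count = ceil(271 / 0.05) = 5420.
Scan path per layer: 10000 / 0.16 → 62500 mm.
Scan time per layer: 62500 / 4750 → 13.1579 s.
Per-layer time = 13.1579 + 10.3 = 23.4579 s.
Build time = 5420 × 23.4579 = 127141.818 s = 35.32 hours.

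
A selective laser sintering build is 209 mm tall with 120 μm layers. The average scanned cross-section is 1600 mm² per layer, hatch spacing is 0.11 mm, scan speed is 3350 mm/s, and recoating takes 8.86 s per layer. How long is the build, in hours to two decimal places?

Number of layers: 209 / 0.12 → 1742 (rounded up).
Hatch length per layer = 1600 / 0.11 = 14545.5 mm.
Scan time per layer = 14545.5 / 3350, so 4.3419 s.
Layer cycle = 4.3419 + 8.86, so 13.2019 s.
Build time = 1742 × 13.2019 = 22997.7098 s = 6.39 hours.

6.39 hours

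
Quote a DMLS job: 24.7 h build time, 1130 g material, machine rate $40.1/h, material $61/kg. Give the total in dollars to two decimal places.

Machine-time cost = 40.1 × 24.7 = $990.47.
Material charge: 61 × 1130/1000 → $68.93.
Total = 990.47 + 68.93 = $1059.40.

$1059.40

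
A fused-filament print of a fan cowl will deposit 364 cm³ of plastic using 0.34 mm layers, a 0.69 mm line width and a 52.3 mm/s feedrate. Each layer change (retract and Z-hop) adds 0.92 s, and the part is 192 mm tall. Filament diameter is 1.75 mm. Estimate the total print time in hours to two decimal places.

Line area: 0.34 × 0.69 → 0.2346 mm².
Path length: 364000 mm³ / 0.2346 mm² → 1551577.2 mm.
Print-move time = 1551577.2 / 52.3 = 29666.9 s.
Layer count = ceil(192 / 0.34) = 565.
Non-print overhead = 565 × 0.92, so 519.8 s.
Altogether 29666.9 + 519.8 = 30186.7 s, i.e. 8.39 hours.

8.39 hours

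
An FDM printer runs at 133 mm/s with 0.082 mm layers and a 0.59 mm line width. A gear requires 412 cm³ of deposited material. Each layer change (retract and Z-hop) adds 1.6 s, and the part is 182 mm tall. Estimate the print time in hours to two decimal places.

18.77 hours

Bead cross-section = 0.082 × 0.59 = 0.04838 mm².
Toolpath length = 412 cm³ / 0.04838 mm² = 412000 / 0.04838 = 8515915.7 mm.
Time extruding: 8515915.7 / 133 → 64029.4 s.
Layer count = ceil(182 / 0.082) = 2220.
Layer-change overhead = 2220 × 1.6, so 3552 s.
Total = 64029.4 + 3552 = 67581.4 s = 18.77 hours.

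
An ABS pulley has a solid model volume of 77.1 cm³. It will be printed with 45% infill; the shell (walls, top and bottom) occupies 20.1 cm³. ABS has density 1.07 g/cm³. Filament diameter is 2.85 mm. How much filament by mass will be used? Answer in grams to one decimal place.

49.0 g

Infill region: 77.1 − 20.1 → 57 cm³.
Deposited infill = 0.45 × 57, so 25.65 cm³.
Total printed volume = 20.1 + 25.65 = 45.75 cm³.
Mass = 45.75 × 1.07, so 48.9525 g.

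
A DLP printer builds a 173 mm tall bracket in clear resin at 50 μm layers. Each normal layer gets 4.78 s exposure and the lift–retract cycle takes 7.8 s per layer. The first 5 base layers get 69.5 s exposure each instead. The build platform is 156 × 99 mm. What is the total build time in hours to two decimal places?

12.18 hours

Number of layers: 173 / 0.05 → 3460 (rounded up).
Base layers: 5 × (69.5 + 7.8) → 386.5 s.
Regular layers = 3455 × (4.78 + 7.8) = 43463.9 s.
Total = 386.5 + 43463.9 = 43850.4 s = 12.18 hours.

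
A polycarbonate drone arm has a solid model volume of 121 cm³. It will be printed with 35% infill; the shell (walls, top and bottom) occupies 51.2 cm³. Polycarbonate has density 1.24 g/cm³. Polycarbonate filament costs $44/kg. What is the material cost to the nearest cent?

$4.13

Volume inside the shell: 121 − 51.2 → 69.8 cm³.
Infill deposited = 0.35 × 69.8 = 24.43 cm³.
Total extruded: 51.2 + 24.43 → 75.63 cm³.
Mass = 75.63 × 1.24, so 93.7812 g.
At $44/kg: 93.7812/1000 × 44 = $4.13.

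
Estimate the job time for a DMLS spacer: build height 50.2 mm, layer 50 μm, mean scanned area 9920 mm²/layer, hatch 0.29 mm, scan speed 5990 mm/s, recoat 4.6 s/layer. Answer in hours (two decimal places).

Layers = ⌈50.2/0.05⌉ = 1004.
Scan path per layer = 9920 / 0.29 = 34206.9 mm.
Laser time per layer = 34206.9 / 5990, so 5.7107 s.
Per-layer time = 5.7107 + 4.6, so 10.3107 s.
1004 layers × 10.3107 s/layer = 10351.9428 s, i.e. 2.88 hours.

2.88 hours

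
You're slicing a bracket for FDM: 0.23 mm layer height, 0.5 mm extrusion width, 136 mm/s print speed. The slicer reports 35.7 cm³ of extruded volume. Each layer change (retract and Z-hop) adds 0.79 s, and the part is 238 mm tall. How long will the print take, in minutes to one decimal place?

51.7 minutes

Extrusion cross-section = 0.23 × 0.5 = 0.115 mm².
Path length: 35700 mm³ / 0.115 mm² → 310434.8 mm.
Time extruding = 310434.8 / 136 = 2282.6 s.
Layer count = ceil(238 / 0.23) = 1035.
Non-print overhead: 1035 × 0.79 → 817.65 s.
Altogether 2282.6 + 817.65 = 3100.25 s, i.e. 51.7 minutes.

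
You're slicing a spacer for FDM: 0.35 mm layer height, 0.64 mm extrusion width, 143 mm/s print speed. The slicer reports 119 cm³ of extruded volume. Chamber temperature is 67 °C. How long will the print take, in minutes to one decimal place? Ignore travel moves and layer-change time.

61.9 minutes

Line area: 0.35 × 0.64 → 0.224 mm².
Path length: 119000 mm³ / 0.224 mm² → 531250 mm.
Extrusion time: 531250 / 143 → 3715 s.
That's 3715 s → 61.9 minutes.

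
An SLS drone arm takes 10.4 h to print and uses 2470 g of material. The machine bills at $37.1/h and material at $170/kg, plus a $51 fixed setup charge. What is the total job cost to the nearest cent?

Machine-time cost: 37.1 × 10.4 → $385.84.
Material cost: 170 × 2470/1000 → $419.90.
Adding setup: 385.84 + 419.90 + 51 → $856.74.

$856.74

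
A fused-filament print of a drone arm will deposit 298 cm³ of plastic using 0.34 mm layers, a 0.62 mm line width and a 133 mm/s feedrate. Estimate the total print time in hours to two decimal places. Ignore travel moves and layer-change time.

Bead cross-section = 0.34 × 0.62, so 0.2108 mm².
Toolpath length = 298 cm³ / 0.2108 mm² = 298000 / 0.2108 = 1413662.2 mm.
Extrusion time = 1413662.2 / 133, so 10629 s.
That's 10629 s → 2.95 hours.

2.95 hours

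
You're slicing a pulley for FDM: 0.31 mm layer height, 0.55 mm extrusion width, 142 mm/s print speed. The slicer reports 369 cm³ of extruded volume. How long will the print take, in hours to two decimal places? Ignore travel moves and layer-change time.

Line area: 0.31 × 0.55 → 0.1705 mm².
Path length: 369000 mm³ / 0.1705 mm² → 2164222.9 mm.
Print-move time = 2164222.9 / 142, so 15241 s.
15241 s = 4.23 hours.

4.23 hours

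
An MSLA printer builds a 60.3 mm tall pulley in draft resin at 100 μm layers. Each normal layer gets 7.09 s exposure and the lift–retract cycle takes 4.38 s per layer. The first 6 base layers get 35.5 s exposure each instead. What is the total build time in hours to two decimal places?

Layer count = ceil(60.3 / 0.1) = 603.
Burn-in layers = 6 × (35.5 + 4.38) = 239.28 s.
Normal layers: 597 × (7.09 + 4.38) → 6847.59 s.
Sum: 239.28 + 6847.59 = 7086.87 s → 1.97 hours.

1.97 hours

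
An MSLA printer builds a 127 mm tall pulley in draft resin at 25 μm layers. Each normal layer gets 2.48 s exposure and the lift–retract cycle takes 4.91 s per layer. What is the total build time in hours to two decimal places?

10.43 hours

Layers = ⌈127/0.025⌉ = 5080.
Per-layer time = 2.48 + 4.91, so 7.39 s.
Total = 5080 × 7.39 = 37541.2 s = 10.43 hours.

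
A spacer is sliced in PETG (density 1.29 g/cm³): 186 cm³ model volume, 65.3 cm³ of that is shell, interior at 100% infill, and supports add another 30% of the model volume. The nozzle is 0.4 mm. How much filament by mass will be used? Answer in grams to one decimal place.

Infill region: 186 − 65.3 → 120.7 cm³.
Deposited infill = 1.00 × 120.7 = 120.7 cm³.
Support = 0.30 × 186, so 55.8 cm³.
Deposited volume = 65.3 + 120.7 + 55.8 = 241.8 cm³.
Mass = 241.8 × 1.29 = 311.922 g.

311.9 g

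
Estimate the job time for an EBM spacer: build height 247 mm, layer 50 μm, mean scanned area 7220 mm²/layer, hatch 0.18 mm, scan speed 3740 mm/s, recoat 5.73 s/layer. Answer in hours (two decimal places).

22.58 hours

Layer count = ceil(247 / 0.05) = 4940.
Hatch length per layer = 7220 / 0.18, so 40111.1 mm.
Beam time per layer = 40111.1 / 3740, so 10.7249 s.
Per-layer time = 10.7249 + 5.73, so 16.4549 s.
Total: 4940 × 16.4549 s = 81287.206 s → 22.58 hours.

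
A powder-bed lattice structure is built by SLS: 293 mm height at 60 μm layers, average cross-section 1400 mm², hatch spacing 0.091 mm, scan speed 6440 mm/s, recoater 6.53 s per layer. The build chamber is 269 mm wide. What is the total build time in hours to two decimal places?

12.10 hours

Layers = ⌈293/0.06⌉ = 4884.
Per-layer scan distance: 1400 / 0.091 → 15384.6 mm.
Laser time per layer: 15384.6 / 6440 → 2.3889 s.
Per-layer time: 2.3889 + 6.53 → 8.9189 s.
Build time = 4884 × 8.9189 = 43559.9076 s = 12.10 hours.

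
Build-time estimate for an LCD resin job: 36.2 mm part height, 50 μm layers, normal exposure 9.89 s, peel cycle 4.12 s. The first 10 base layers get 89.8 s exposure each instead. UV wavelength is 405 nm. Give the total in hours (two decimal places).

Layers = ⌈36.2/0.05⌉ = 724.
Burn-in layers = 10 × (89.8 + 4.12) = 939.2 s.
Normal layers: 714 × (9.89 + 4.12) → 10003.14 s.
Total = 939.2 + 10003.14 = 10942.34 s = 3.04 hours.

3.04 hours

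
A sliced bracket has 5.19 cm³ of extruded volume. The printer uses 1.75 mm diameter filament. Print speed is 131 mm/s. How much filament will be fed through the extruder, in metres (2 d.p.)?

2.16 m

A = π r² = π × 0.875² = 2.4053 mm².
Length = 5.19 cm³ / 2.4053 mm² = 5190 / 2.4053 = 2157.74 mm = 2.16 m.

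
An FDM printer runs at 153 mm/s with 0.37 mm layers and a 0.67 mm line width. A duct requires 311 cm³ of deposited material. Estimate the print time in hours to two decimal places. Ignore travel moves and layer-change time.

2.28 hours

Bead cross-section = 0.37 × 0.67, so 0.2479 mm².
Total extruded path = 311000/0.2479 = 1254538.1 mm.
Extrusion time: 1254538.1 / 153 → 8199.6 s.
That's 8199.6 s → 2.28 hours.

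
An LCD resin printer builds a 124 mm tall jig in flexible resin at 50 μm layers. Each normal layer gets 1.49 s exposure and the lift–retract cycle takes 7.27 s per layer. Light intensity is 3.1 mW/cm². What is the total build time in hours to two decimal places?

6.03 hours

Layers = ⌈124/0.05⌉ = 2480.
Per-layer time = 1.49 + 7.27 = 8.76 s.
Build time: 2480 × 8.76 s = 21724.8 s, i.e. 6.03 hours.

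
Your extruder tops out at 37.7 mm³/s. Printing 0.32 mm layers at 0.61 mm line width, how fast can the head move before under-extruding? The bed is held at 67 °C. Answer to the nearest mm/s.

Extrusion cross-section = 0.32 × 0.61, so 0.1952 mm².
Max speed = 37.7 / 0.1952 = 193.14 ≈ 193 mm/s.

193 mm/s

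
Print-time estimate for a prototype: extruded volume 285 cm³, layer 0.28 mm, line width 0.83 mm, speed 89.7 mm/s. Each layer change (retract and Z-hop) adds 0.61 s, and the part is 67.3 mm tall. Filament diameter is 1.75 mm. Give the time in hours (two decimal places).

3.84 hours

Line area = 0.28 × 0.83, so 0.2324 mm².
Toolpath length = 285 cm³ / 0.2324 mm² = 285000 / 0.2324 = 1226333.9 mm.
Extrusion time: 1226333.9 / 89.7 → 13671.5 s.
Layers = ⌈67.3/0.28⌉ = 241.
Layer-change overhead = 241 × 0.61, so 147.01 s.
Altogether 13671.5 + 147.01 = 13818.51 s, i.e. 3.84 hours.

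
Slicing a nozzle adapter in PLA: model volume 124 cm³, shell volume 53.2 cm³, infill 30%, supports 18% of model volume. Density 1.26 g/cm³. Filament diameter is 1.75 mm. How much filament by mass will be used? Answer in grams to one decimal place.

121.9 g

Infill region = 124 − 53.2 = 70.8 cm³.
Infill deposited: 0.30 × 70.8 → 21.24 cm³.
Support: 0.18 × 124 → 22.32 cm³.
Total printed volume: 53.2 + 21.24 + 22.32 → 96.76 cm³.
Mass = 96.76 × 1.26 = 121.9176 g.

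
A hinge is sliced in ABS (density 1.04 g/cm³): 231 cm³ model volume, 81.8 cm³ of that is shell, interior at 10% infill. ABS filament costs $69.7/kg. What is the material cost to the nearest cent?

$7.01

Infill region: 231 − 81.8 → 149.2 cm³.
Infill deposited: 0.10 × 149.2 → 14.92 cm³.
Deposited volume = 81.8 + 14.92 = 96.72 cm³.
Mass = 96.72 × 1.04, so 100.5888 g.
At $69.7/kg: 100.5888/1000 × 69.7 = $7.01.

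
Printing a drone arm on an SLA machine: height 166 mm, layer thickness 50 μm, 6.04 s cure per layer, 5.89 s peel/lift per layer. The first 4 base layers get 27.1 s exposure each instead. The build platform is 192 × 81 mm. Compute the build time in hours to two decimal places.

Layers = ⌈166/0.05⌉ = 3320.
Burn-in layers: 4 × (27.1 + 5.89) → 131.96 s.
Normal layers: 3316 × (6.04 + 5.89) → 39559.88 s.
Sum: 131.96 + 39559.88 = 39691.84 s → 11.03 hours.

11.03 hours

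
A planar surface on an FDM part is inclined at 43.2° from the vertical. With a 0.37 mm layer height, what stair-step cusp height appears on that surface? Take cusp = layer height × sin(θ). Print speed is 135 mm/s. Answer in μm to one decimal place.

253.3 μm

sin(43.2°) = 0.6845, so cusp = 0.37 × 0.6845 = 0.253265 mm → 253.3 μm.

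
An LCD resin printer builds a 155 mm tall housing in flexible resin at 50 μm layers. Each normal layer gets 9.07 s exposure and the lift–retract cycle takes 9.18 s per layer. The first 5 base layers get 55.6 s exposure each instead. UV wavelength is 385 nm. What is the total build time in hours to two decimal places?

Number of layers: 155 / 0.05 → 3100 (rounded up).
Base layers = 5 × (55.6 + 9.18), so 323.9 s.
Normal layers = 3095 × (9.07 + 9.18), so 56483.75 s.
Sum: 323.9 + 56483.75 = 56807.65 s → 15.78 hours.

15.78 hours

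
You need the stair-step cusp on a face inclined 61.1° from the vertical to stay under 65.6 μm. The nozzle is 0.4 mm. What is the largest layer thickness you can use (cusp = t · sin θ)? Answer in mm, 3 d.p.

0.075 mm

Layer height = cusp / sin(61.1°) = 0.0656 / 0.8755 = 0.075 mm.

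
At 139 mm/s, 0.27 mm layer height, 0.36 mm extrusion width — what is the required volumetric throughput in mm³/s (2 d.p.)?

Bead cross-section = 0.27 × 0.36, so 0.0972 mm².
Volumetric flow = 139 × 0.0972 = 13.51 mm³/s.

13.51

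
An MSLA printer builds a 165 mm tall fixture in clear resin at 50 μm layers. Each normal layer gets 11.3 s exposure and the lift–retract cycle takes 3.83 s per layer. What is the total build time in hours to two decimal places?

13.87 hours

Layer count = ceil(165 / 0.05) = 3300.
Cycle time = 11.3 + 3.83 = 15.13 s.
Total = 3300 × 15.13 = 49929 s = 13.87 hours.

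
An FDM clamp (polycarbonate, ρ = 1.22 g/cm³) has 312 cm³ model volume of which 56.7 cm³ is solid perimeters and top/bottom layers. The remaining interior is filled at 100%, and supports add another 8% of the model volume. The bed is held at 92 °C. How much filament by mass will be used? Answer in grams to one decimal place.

411.1 g

Interior volume = 312 − 56.7 = 255.3 cm³.
Infill volume: 1.00 × 255.3 → 255.3 cm³.
Support: 0.08 × 312 → 24.96 cm³.
Total extruded: 56.7 + 255.3 + 24.96 → 336.96 cm³.
Mass = 336.96 × 1.22 = 411.0912 g.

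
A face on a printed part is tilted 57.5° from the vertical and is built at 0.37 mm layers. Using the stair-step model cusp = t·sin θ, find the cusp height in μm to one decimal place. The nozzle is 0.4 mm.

312.1 μm

sin(57.5°) = 0.8434, so cusp = 0.37 × 0.8434 = 0.312058 mm → 312.1 μm.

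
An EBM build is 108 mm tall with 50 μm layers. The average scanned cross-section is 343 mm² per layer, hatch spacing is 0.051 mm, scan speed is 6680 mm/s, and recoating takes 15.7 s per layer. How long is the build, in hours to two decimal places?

10.02 hours

Layer count = ceil(108 / 0.05) = 2160.
Hatch length per layer: 343 / 0.051 → 6725.5 mm.
Per-layer scan time = 6725.5 / 6680, so 1.0068 s.
Time per layer = 1.0068 + 15.7 = 16.7068 s.
2160 layers × 16.7068 s/layer = 36086.688 s, i.e. 10.02 hours.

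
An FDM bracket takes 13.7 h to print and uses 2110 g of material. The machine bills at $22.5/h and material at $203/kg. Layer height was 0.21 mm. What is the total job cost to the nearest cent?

Machine-time cost = 22.5 × 13.7 = $308.25.
Material charge: 203 × 2110/1000 → $428.33.
Total = 308.25 + 428.33 = $736.58.

$736.58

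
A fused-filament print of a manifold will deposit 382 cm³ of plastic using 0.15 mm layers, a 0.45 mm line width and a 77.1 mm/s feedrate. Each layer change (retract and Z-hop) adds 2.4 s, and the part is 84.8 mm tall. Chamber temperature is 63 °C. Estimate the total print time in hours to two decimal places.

20.77 hours

Bead cross-section = 0.15 × 0.45 = 0.0675 mm².
Path length: 382000 mm³ / 0.0675 mm² → 5659259.3 mm.
Time extruding = 5659259.3 / 77.1, so 73401.5 s.
Layer count = ceil(84.8 / 0.15) = 566.
Layer-change overhead = 566 × 2.4, so 1358.4 s.
Altogether 73401.5 + 1358.4 = 74759.9 s, i.e. 20.77 hours.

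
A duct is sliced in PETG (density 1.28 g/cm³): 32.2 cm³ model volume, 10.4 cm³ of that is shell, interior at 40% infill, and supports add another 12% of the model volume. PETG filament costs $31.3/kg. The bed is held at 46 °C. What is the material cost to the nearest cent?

$0.92

Interior volume = 32.2 − 10.4, so 21.8 cm³.
Infill volume = 0.40 × 21.8 = 8.72 cm³.
Support = 0.12 × 32.2, so 3.864 cm³.
Total extruded: 10.4 + 8.72 + 3.864 → 22.984 cm³.
Mass = 22.984 × 1.28, so 29.41952 g.
At $31.3/kg: 29.41952/1000 × 31.3 = $0.92.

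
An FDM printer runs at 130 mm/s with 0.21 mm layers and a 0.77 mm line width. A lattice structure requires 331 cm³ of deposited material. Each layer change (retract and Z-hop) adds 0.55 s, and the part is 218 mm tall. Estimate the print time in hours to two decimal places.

Bead cross-section = 0.21 × 0.77, so 0.1617 mm².
Toolpath length = 331 cm³ / 0.1617 mm² = 331000 / 0.1617 = 2047000.6 mm.
Extrusion time: 2047000.6 / 130 → 15746.2 s.
Layers = ⌈218/0.21⌉ = 1039.
Z-hop total: 1039 × 0.55 → 571.45 s.
Altogether 15746.2 + 571.45 = 16317.65 s, i.e. 4.53 hours.

4.53 hours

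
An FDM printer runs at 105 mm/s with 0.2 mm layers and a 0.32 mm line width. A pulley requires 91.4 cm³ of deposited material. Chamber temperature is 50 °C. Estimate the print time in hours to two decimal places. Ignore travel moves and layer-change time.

3.78 hours

Extrusion cross-section: 0.2 × 0.32 → 0.064 mm².
Total extruded path = 91400/0.064 = 1428125 mm.
Time extruding = 1428125 / 105, so 13601.2 s.
Converting: 13601.2 s = 3.78 hours.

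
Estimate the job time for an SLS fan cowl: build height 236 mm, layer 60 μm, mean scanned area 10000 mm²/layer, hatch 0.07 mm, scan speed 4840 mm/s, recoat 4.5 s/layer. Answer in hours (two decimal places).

37.17 hours

Layers = ⌈236/0.06⌉ = 3934.
Per-layer scan distance = 10000 / 0.07, so 142857.1 mm.
Laser time per layer = 142857.1 / 4840, so 29.5159 s.
Layer cycle = 29.5159 + 4.5 = 34.0159 s.
3934 layers × 34.0159 s/layer = 133818.5506 s, i.e. 37.17 hours.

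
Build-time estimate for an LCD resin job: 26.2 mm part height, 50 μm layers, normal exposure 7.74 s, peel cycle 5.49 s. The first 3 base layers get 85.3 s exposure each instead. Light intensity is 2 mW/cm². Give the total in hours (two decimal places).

Number of layers: 26.2 / 0.05 → 524 (rounded up).
Burn-in layers = 3 × (85.3 + 5.49) = 272.37 s.
Normal layers = 521 × (7.74 + 5.49), so 6892.83 s.
Sum: 272.37 + 6892.83 = 7165.2 s → 1.99 hours.

1.99 hours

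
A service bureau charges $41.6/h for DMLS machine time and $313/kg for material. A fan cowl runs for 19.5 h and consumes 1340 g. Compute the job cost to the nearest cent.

Machine-time cost: 41.6 × 19.5 → $811.20.
Feedstock cost = 313 × 1340/1000, so $419.42.
Job cost: 811.20 + 419.42 = $1230.62.

$1230.62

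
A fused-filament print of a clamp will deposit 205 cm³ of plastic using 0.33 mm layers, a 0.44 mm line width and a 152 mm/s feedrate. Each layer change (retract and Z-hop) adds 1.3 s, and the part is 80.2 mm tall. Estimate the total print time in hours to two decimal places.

2.67 hours

Line area = 0.33 × 0.44 = 0.1452 mm².
Total extruded path = 205000/0.1452 = 1411845.7 mm.
Time extruding = 1411845.7 / 152, so 9288.5 s.
Layers = ⌈80.2/0.33⌉ = 244.
Non-print overhead = 244 × 1.3, so 317.2 s.
Total = 9288.5 + 317.2 = 9605.7 s = 2.67 hours.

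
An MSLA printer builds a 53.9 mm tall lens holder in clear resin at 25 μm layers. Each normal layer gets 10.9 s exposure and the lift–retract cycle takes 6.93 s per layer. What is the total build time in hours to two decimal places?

10.68 hours

Layers = ⌈53.9/0.025⌉ = 2156.
Each layer takes = 10.9 + 6.93 = 17.83 s.
Build time: 2156 × 17.83 s = 38441.48 s, i.e. 10.68 hours.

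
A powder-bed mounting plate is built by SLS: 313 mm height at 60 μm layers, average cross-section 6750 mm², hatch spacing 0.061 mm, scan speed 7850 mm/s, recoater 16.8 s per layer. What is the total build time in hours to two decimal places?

Number of layers: 313 / 0.06 → 5217 (rounded up).
Hatch length per layer = 6750 / 0.061 = 110655.7 mm.
Per-layer scan time = 110655.7 / 7850, so 14.0963 s.
Per-layer time = 14.0963 + 16.8, so 30.8963 s.
5217 layers × 30.8963 s/layer = 161185.9971 s, i.e. 44.77 hours.

44.77 hours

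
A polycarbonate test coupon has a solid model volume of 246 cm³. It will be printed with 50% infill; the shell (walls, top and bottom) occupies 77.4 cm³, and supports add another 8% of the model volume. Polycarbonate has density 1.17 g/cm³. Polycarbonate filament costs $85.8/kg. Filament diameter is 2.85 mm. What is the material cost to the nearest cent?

$18.21

Volume inside the shell = 246 − 77.4 = 168.6 cm³.
Infill volume: 0.50 × 168.6 → 84.3 cm³.
Support: 0.08 × 246 → 19.68 cm³.
Total extruded = 77.4 + 84.3 + 19.68 = 181.38 cm³.
Mass: 181.38 × 1.17 → 212.2146 g.
Cost = 212.2146 g / 1000 × $85.8/kg = $18.21.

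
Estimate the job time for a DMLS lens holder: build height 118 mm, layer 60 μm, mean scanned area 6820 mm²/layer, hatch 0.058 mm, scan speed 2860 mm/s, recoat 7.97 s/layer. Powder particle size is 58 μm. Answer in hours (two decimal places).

26.82 hours

Layer count = ceil(118 / 0.06) = 1967.
Per-layer scan distance = 6820 / 0.058, so 117586.2 mm.
Scan time per layer = 117586.2 / 2860, so 41.1141 s.
Time per layer = 41.1141 + 7.97, so 49.0841 s.
Total: 1967 × 49.0841 s = 96548.4247 s → 26.82 hours.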